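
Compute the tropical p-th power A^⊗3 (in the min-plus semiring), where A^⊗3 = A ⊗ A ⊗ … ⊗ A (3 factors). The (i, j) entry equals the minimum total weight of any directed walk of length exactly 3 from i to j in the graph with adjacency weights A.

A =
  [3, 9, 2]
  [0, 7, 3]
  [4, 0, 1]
A^⊗3 =
  [2, 3, 4]
  [3, 2, 3]
  [1, 2, 2]

Each entry (A^⊗3)_ij equals the minimum over all length-3 walks i = v_0 → v_1 → … → v_3 = j of Σ_t A[v_t][v_{t+1}]. For example, for (i, j) = (0, 2) we minimise over 9 possible intermediate vertex sequences; the minimum is 4, attained along the walk 0 → 2 → 2 → 2.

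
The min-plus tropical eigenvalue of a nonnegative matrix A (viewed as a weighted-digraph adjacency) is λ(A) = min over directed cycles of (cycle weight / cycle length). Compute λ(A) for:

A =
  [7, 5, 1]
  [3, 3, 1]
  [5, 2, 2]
λ(A) = 3/2

Enumerate directed cycles and compute their means (weight / length). Sample:
  cycle 0 → 0: weight = 7, length = 1, mean = 7/1 ≈ 7.000
  cycle 1 → 1: weight = 3, length = 1, mean = 3/1 ≈ 3.000
  cycle 2 → 2: weight = 2, length = 1, mean = 2/1 ≈ 2.000
  cycle 0 → 1 → 0: weight = 8, length = 2, mean = 8/2 ≈ 4.000
  cycle 0 → 2 → 0: weight = 6, length = 2, mean = 6/2 ≈ 3.000
  cycle 1 → 0 → 1: weight = 8, length = 2, mean = 8/2 ≈ 4.000
Minimum mean = 1.500, attained e.g. along the cycle 1 → 2 → 1 with weight 3 and length 2. So λ(A) = 3/2 = 3/2.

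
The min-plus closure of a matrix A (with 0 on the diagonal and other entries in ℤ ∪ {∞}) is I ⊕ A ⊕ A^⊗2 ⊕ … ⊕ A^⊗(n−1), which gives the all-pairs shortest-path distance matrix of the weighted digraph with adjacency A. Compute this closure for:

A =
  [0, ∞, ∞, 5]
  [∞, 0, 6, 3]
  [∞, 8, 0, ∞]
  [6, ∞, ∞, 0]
Closure =
  [0, ∞, ∞, 5]
  [9, 0, 6, 3]
  [17, 8, 0, 11]
  [6, ∞, ∞, 0]

This is the Floyd-Warshall all-pairs shortest-path computation. For each intermediate vertex k = 0, 1, …, 3, update dist[i][j] ← min(dist[i][j], dist[i][k] + dist[k][j]). The final matrix gives, for each (i, j), the minimum total weight of any directed path from i to j (possibly empty when i = j).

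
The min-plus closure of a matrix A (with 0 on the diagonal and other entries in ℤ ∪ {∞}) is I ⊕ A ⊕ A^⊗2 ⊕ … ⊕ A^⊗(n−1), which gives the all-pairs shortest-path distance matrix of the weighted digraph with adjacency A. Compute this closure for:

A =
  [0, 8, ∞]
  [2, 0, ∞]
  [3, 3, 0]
Closure =
  [0, 8, ∞]
  [2, 0, ∞]
  [3, 3, 0]

This is the Floyd-Warshall all-pairs shortest-path computation. For each intermediate vertex k = 0, 1, …, 2, update dist[i][j] ← min(dist[i][j], dist[i][k] + dist[k][j]). The final matrix gives, for each (i, j), the minimum total weight of any directed path from i to j (possibly empty when i = j).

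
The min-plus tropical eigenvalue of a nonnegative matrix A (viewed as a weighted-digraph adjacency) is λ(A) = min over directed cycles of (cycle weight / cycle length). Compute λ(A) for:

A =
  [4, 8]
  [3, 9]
λ(A) = 4

Enumerate directed cycles and compute their means (weight / length). Sample:
  cycle 0 → 0: weight = 4, length = 1, mean = 4/1 ≈ 4.000
  cycle 1 → 1: weight = 9, length = 1, mean = 9/1 ≈ 9.000
  cycle 0 → 1 → 0: weight = 11, length = 2, mean = 11/2 ≈ 5.500
  cycle 1 → 0 → 1: weight = 11, length = 2, mean = 11/2 ≈ 5.500
Minimum mean = 4.000, attained e.g. along the cycle 0 → 0 with weight 4 and length 1. So λ(A) = 4/1 = 4.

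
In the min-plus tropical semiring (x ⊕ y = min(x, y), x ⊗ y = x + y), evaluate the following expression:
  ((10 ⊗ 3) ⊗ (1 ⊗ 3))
((10 ⊗ 3) ⊗ (1 ⊗ 3)) = 17

Expand innermost to outermost. Recall ⊕ takes the minimum of its arguments and ⊗ takes their sum. Working out the expression ((10 ⊗ 3) ⊗ (1 ⊗ 3)) gives 17.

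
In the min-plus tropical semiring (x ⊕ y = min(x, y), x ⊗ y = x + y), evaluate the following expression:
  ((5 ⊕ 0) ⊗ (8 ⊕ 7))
((5 ⊕ 0) ⊗ (8 ⊕ 7)) = 7

Expand innermost to outermost. Recall ⊕ takes the minimum of its arguments and ⊗ takes their sum. Working out the expression ((5 ⊕ 0) ⊗ (8 ⊕ 7)) gives 7.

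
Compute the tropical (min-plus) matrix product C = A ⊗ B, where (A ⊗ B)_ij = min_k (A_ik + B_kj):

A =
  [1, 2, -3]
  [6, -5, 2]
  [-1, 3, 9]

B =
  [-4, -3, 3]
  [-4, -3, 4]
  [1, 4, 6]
A ⊗ B =
  [-3, -2, 3]
  [-9, -8, -1]
  [-5, -4, 2]

Apply the min-plus product entry-by-entry:
  C[0][0] = min over k of (A[0][0] + B[0][0] = 1 + -4 = -3, A[0][1] + B[1][0] = 2 + -4 = -2, A[0][2] + B[2][0] = -3 + 1 = -2) = -3 (attained at k = 0)
  C[0][1] = min over k of (A[0][0] + B[0][1] = 1 + -3 = -2, A[0][1] + B[1][1] = 2 + -3 = -1, A[0][2] + B[2][1] = -3 + 4 = 1) = -2 (attained at k = 0)
  C[0][2] = min over k of (A[0][0] + B[0][2] = 1 + 3 = 4, A[0][1] + B[1][2] = 2 + 4 = 6, A[0][2] + B[2][2] = -3 + 6 = 3) = 3 (attained at k = 2)
  C[1][0] = min over k of (A[1][0] + B[0][0] = 6 + -4 = 2, A[1][1] + B[1][0] = -5 + -4 = -9, A[1][2] + B[2][0] = 2 + 1 = 3) = -9 (attained at k = 1)
  C[1][1] = min over k of (A[1][0] + B[0][1] = 6 + -3 = 3, A[1][1] + B[1][1] = -5 + -3 = -8, A[1][2] + B[2][1] = 2 + 4 = 6) = -8 (attained at k = 1)
  C[1][2] = min over k of (A[1][0] + B[0][2] = 6 + 3 = 9, A[1][1] + B[1][2] = -5 + 4 = -1, A[1][2] + B[2][2] = 2 + 6 = 8) = -1 (attained at k = 1)
  C[2][0] = min over k of (A[2][0] + B[0][0] = -1 + -4 = -5, A[2][1] + B[1][0] = 3 + -4 = -1, A[2][2] + B[2][0] = 9 + 1 = 10) = -5 (attained at k = 0)
  C[2][1] = min over k of (A[2][0] + B[0][1] = -1 + -3 = -4, A[2][1] + B[1][1] = 3 + -3 = 0, A[2][2] + B[2][1] = 9 + 4 = 13) = -4 (attained at k = 0)
  C[2][2] = min over k of (A[2][0] + B[0][2] = -1 + 3 = 2, A[2][1] + B[1][2] = 3 + 4 = 7, A[2][2] + B[2][2] = 9 + 6 = 15) = 2 (attained at k = 0)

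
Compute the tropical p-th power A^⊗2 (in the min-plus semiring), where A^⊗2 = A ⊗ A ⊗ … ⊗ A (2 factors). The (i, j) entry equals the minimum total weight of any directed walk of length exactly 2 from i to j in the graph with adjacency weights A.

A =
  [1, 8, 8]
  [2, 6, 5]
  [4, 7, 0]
A^⊗2 =
  [2, 9, 8]
  [3, 10, 5]
  [4, 7, 0]

Each entry (A^⊗2)_ij equals the minimum over all length-2 walks i = v_0 → v_1 → … → v_2 = j of Σ_t A[v_t][v_{t+1}]. For example, for (i, j) = (0, 2) we minimise over 3 possible intermediate vertex sequences; the minimum is 8, attained along the walk 0 → 2 → 2.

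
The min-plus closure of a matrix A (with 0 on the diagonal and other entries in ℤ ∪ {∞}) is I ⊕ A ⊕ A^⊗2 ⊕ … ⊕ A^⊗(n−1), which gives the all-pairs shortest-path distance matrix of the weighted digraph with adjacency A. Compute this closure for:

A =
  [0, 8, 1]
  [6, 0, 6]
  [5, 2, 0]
Closure =
  [0, 3, 1]
  [6, 0, 6]
  [5, 2, 0]

This is the Floyd-Warshall all-pairs shortest-path computation. For each intermediate vertex k = 0, 1, …, 2, update dist[i][j] ← min(dist[i][j], dist[i][k] + dist[k][j]). The final matrix gives, for each (i, j), the minimum total weight of any directed path from i to j (possibly empty when i = j).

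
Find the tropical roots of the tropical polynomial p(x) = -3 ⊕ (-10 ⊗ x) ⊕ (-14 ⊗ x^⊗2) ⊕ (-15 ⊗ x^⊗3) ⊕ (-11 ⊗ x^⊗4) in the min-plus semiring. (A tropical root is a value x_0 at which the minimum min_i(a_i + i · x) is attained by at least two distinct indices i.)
Roots: {-4, 1, 4, 7}

Each tropical root is a break point of the lower envelope of the lines y = a_i + i · x (there are 5 lines, with slopes 0, 1, ..., 4). Only the lines that attain the minimum somewhere contribute to roots; other lines are dominated. Here the surviving (envelope) indices are i = 4, i = 3, i = 2, i = 1, i = 0.
Intersections between consecutive envelope lines give the roots: for adjacent envelope indices i < j the intersection is x = (a_i − a_j) / (j − i). Reading off the sorted break points: {-4, 1, 4, 7}.
Verification: at each break x_0, at least two indices attain the minimum of min_i(a_i + i · x_0).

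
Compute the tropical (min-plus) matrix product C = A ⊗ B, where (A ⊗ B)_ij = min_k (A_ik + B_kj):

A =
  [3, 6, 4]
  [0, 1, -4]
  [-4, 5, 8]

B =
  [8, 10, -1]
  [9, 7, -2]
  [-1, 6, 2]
A ⊗ B =
  [3, 10, 2]
  [-5, 2, -2]
  [4, 6, -5]

Apply the min-plus product entry-by-entry:
  C[0][0] = min over k of (A[0][0] + B[0][0] = 3 + 8 = 11, A[0][1] + B[1][0] = 6 + 9 = 15, A[0][2] + B[2][0] = 4 + -1 = 3) = 3 (attained at k = 2)
  C[0][1] = min over k of (A[0][0] + B[0][1] = 3 + 10 = 13, A[0][1] + B[1][1] = 6 + 7 = 13, A[0][2] + B[2][1] = 4 + 6 = 10) = 10 (attained at k = 2)
  C[0][2] = min over k of (A[0][0] + B[0][2] = 3 + -1 = 2, A[0][1] + B[1][2] = 6 + -2 = 4, A[0][2] + B[2][2] = 4 + 2 = 6) = 2 (attained at k = 0)
  C[1][0] = min over k of (A[1][0] + B[0][0] = 0 + 8 = 8, A[1][1] + B[1][0] = 1 + 9 = 10, A[1][2] + B[2][0] = -4 + -1 = -5) = -5 (attained at k = 2)
  C[1][1] = min over k of (A[1][0] + B[0][1] = 0 + 10 = 10, A[1][1] + B[1][1] = 1 + 7 = 8, A[1][2] + B[2][1] = -4 + 6 = 2) = 2 (attained at k = 2)
  C[1][2] = min over k of (A[1][0] + B[0][2] = 0 + -1 = -1, A[1][1] + B[1][2] = 1 + -2 = -1, A[1][2] + B[2][2] = -4 + 2 = -2) = -2 (attained at k = 2)
  C[2][0] = min over k of (A[2][0] + B[0][0] = -4 + 8 = 4, A[2][1] + B[1][0] = 5 + 9 = 14, A[2][2] + B[2][0] = 8 + -1 = 7) = 4 (attained at k = 0)
  C[2][1] = min over k of (A[2][0] + B[0][1] = -4 + 10 = 6, A[2][1] + B[1][1] = 5 + 7 = 12, A[2][2] + B[2][1] = 8 + 6 = 14) = 6 (attained at k = 0)
  C[2][2] = min over k of (A[2][0] + B[0][2] = -4 + -1 = -5, A[2][1] + B[1][2] = 5 + -2 = 3, A[2][2] + B[2][2] = 8 + 2 = 10) = -5 (attained at k = 0)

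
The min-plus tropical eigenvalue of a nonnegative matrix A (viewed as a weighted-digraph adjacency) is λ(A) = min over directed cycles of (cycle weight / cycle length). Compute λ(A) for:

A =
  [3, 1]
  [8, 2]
λ(A) = 2

Enumerate directed cycles and compute their means (weight / length). Sample:
  cycle 0 → 0: weight = 3, length = 1, mean = 3/1 ≈ 3.000
  cycle 1 → 1: weight = 2, length = 1, mean = 2/1 ≈ 2.000
  cycle 0 → 1 → 0: weight = 9, length = 2, mean = 9/2 ≈ 4.500
  cycle 1 → 0 → 1: weight = 9, length = 2, mean = 9/2 ≈ 4.500
Minimum mean = 2.000, attained e.g. along the cycle 1 → 1 with weight 2 and length 1. So λ(A) = 2/1 = 2.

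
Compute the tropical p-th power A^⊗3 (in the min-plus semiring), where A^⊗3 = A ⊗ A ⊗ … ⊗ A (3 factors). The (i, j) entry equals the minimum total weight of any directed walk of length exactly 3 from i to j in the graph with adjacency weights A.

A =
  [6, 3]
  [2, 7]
A^⊗3 =
  [11, 8]
  [7, 11]

Each entry (A^⊗3)_ij equals the minimum over all length-3 walks i = v_0 → v_1 → … → v_3 = j of Σ_t A[v_t][v_{t+1}]. For example, for (i, j) = (0, 1) we minimise over 4 possible intermediate vertex sequences; the minimum is 8, attained along the walk 0 → 1 → 0 → 1.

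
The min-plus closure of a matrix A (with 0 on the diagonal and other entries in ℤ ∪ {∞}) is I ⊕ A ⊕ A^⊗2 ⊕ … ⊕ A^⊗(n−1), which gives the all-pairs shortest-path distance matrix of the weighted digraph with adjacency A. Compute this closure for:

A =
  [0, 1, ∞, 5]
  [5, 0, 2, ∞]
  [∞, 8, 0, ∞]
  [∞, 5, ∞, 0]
Closure =
  [0, 1, 3, 5]
  [5, 0, 2, 10]
  [13, 8, 0, 18]
  [10, 5, 7, 0]

This is the Floyd-Warshall all-pairs shortest-path computation. For each intermediate vertex k = 0, 1, …, 3, update dist[i][j] ← min(dist[i][j], dist[i][k] + dist[k][j]). The final matrix gives, for each (i, j), the minimum total weight of any directed path from i to j (possibly empty when i = j).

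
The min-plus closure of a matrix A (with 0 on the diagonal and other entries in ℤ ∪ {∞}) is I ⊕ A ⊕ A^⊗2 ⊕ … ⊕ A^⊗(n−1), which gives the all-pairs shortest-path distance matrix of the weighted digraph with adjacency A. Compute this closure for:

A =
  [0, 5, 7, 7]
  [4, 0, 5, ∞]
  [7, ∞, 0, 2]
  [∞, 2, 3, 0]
Closure =
  [0, 5, 7, 7]
  [4, 0, 5, 7]
  [7, 4, 0, 2]
  [6, 2, 3, 0]

This is the Floyd-Warshall all-pairs shortest-path computation. For each intermediate vertex k = 0, 1, …, 3, update dist[i][j] ← min(dist[i][j], dist[i][k] + dist[k][j]). The final matrix gives, for each (i, j), the minimum total weight of any directed path from i to j (possibly empty when i = j).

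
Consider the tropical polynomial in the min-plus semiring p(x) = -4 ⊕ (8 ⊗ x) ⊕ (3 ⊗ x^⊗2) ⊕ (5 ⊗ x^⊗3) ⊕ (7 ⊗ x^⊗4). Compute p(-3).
p(-3) = -5

A tropical monomial a ⊗ x^⊗i evaluates to a + i · x. Evaluating each term at x = -3:
  Term 0 contributes -4 + 0 · -3 = -4
  Term 1 contributes 8 + 1 · -3 = 5
  Term 2 contributes 3 + 2 · -3 = -3
  Term 3 contributes 5 + 3 · -3 = -4
  Term 4 contributes 7 + 4 · -3 = -5
p(-3) = ⊕ of these = min[-4, 5, -3, -4, -5] = -5.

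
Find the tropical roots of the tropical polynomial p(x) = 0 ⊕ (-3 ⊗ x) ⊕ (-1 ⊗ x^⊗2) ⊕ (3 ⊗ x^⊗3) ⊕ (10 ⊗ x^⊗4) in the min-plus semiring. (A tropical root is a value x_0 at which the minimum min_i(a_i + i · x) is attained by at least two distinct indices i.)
Roots: {-7, -4, -2, 3}

Each tropical root is a break point of the lower envelope of the lines y = a_i + i · x (there are 5 lines, with slopes 0, 1, ..., 4). Only the lines that attain the minimum somewhere contribute to roots; other lines are dominated. Here the surviving (envelope) indices are i = 4, i = 3, i = 2, i = 1, i = 0.
Intersections between consecutive envelope lines give the roots: for adjacent envelope indices i < j the intersection is x = (a_i − a_j) / (j − i). Reading off the sorted break points: {-7, -4, -2, 3}.
Verification: at each break x_0, at least two indices attain the minimum of min_i(a_i + i · x_0).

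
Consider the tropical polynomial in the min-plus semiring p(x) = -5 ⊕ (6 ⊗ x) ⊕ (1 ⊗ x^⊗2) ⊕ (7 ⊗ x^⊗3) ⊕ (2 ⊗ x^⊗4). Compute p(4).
p(4) = -5

A tropical monomial a ⊗ x^⊗i evaluates to a + i · x. Evaluating each term at x = 4:
  Term 0 contributes -5 + 0 · 4 = -5
  Term 1 contributes 6 + 1 · 4 = 10
  Term 2 contributes 1 + 2 · 4 = 9
  Term 3 contributes 7 + 3 · 4 = 19
  Term 4 contributes 2 + 4 · 4 = 18
p(4) = ⊕ of these = min[-5, 10, 9, 19, 18] = -5.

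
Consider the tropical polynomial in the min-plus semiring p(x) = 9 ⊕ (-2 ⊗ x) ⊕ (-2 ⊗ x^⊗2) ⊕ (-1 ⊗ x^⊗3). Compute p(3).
p(3) = 1

A tropical monomial a ⊗ x^⊗i evaluates to a + i · x. Evaluating each term at x = 3:
  Term 0 contributes 9 + 0 · 3 = 9
  Term 1 contributes -2 + 1 · 3 = 1
  Term 2 contributes -2 + 2 · 3 = 4
  Term 3 contributes -1 + 3 · 3 = 8
p(3) = ⊕ of these = min[9, 1, 4, 8] = 1.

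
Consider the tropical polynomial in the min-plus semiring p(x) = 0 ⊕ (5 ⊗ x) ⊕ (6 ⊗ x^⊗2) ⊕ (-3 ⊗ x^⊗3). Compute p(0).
p(0) = -3

A tropical monomial a ⊗ x^⊗i evaluates to a + i · x. Evaluating each term at x = 0:
  Term 0 contributes 0 + 0 · 0 = 0
  Term 1 contributes 5 + 1 · 0 = 5
  Term 2 contributes 6 + 2 · 0 = 6
  Term 3 contributes -3 + 3 · 0 = -3
p(0) = ⊕ of these = min[0, 5, 6, -3] = -3.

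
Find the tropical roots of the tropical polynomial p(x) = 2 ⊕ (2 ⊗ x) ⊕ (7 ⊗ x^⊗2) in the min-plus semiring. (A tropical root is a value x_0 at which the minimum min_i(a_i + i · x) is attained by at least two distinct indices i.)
Roots: {-5, 0}

Each tropical root is a break point of the lower envelope of the lines y = a_i + i · x (there are 3 lines, with slopes 0, 1, ..., 2). Only the lines that attain the minimum somewhere contribute to roots; other lines are dominated. Here the surviving (envelope) indices are i = 2, i = 1, i = 0.
Intersections between consecutive envelope lines give the roots: for adjacent envelope indices i < j the intersection is x = (a_i − a_j) / (j − i). Reading off the sorted break points: {-5, 0}.
Verification: at each break x_0, at least two indices attain the minimum of min_i(a_i + i · x_0).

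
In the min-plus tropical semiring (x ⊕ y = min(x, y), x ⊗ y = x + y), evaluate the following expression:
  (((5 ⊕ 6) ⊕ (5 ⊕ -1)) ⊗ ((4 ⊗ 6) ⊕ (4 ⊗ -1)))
(((5 ⊕ 6) ⊕ (5 ⊕ -1)) ⊗ ((4 ⊗ 6) ⊕ (4 ⊗ -1))) = 2

Expand innermost to outermost. Recall ⊕ takes the minimum of its arguments and ⊗ takes their sum. Working out the expression (((5 ⊕ 6) ⊕ (5 ⊕ -1)) ⊗ ((4 ⊗ 6) ⊕ (4 ⊗ -1))) gives 2.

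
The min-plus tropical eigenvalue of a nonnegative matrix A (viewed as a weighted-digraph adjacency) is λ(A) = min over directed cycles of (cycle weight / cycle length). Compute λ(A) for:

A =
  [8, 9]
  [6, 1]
λ(A) = 1

Enumerate directed cycles and compute their means (weight / length). Sample:
  cycle 0 → 0: weight = 8, length = 1, mean = 8/1 ≈ 8.000
  cycle 1 → 1: weight = 1, length = 1, mean = 1/1 ≈ 1.000
  cycle 0 → 1 → 0: weight = 15, length = 2, mean = 15/2 ≈ 7.500
  cycle 1 → 0 → 1: weight = 15, length = 2, mean = 15/2 ≈ 7.500
Minimum mean = 1.000, attained e.g. along the cycle 1 → 1 with weight 1 and length 1. So λ(A) = 1/1 = 1.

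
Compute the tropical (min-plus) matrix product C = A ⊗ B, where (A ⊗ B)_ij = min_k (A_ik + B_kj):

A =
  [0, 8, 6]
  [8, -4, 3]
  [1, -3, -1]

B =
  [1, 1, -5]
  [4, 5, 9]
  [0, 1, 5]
A ⊗ B =
  [1, 1, -5]
  [0, 1, 3]
  [-1, 0, -4]

Apply the min-plus product entry-by-entry:
  C[0][0] = min over k of (A[0][0] + B[0][0] = 0 + 1 = 1, A[0][1] + B[1][0] = 8 + 4 = 12, A[0][2] + B[2][0] = 6 + 0 = 6) = 1 (attained at k = 0)
  C[0][1] = min over k of (A[0][0] + B[0][1] = 0 + 1 = 1, A[0][1] + B[1][1] = 8 + 5 = 13, A[0][2] + B[2][1] = 6 + 1 = 7) = 1 (attained at k = 0)
  C[0][2] = min over k of (A[0][0] + B[0][2] = 0 + -5 = -5, A[0][1] + B[1][2] = 8 + 9 = 17, A[0][2] + B[2][2] = 6 + 5 = 11) = -5 (attained at k = 0)
  C[1][0] = min over k of (A[1][0] + B[0][0] = 8 + 1 = 9, A[1][1] + B[1][0] = -4 + 4 = 0, A[1][2] + B[2][0] = 3 + 0 = 3) = 0 (attained at k = 1)
  C[1][1] = min over k of (A[1][0] + B[0][1] = 8 + 1 = 9, A[1][1] + B[1][1] = -4 + 5 = 1, A[1][2] + B[2][1] = 3 + 1 = 4) = 1 (attained at k = 1)
  C[1][2] = min over k of (A[1][0] + B[0][2] = 8 + -5 = 3, A[1][1] + B[1][2] = -4 + 9 = 5, A[1][2] + B[2][2] = 3 + 5 = 8) = 3 (attained at k = 0)
  C[2][0] = min over k of (A[2][0] + B[0][0] = 1 + 1 = 2, A[2][1] + B[1][0] = -3 + 4 = 1, A[2][2] + B[2][0] = -1 + 0 = -1) = -1 (attained at k = 2)
  C[2][1] = min over k of (A[2][0] + B[0][1] = 1 + 1 = 2, A[2][1] + B[1][1] = -3 + 5 = 2, A[2][2] + B[2][1] = -1 + 1 = 0) = 0 (attained at k = 2)
  C[2][2] = min over k of (A[2][0] + B[0][2] = 1 + -5 = -4, A[2][1] + B[1][2] = -3 + 9 = 6, A[2][2] + B[2][2] = -1 + 5 = 4) = -4 (attained at k = 0)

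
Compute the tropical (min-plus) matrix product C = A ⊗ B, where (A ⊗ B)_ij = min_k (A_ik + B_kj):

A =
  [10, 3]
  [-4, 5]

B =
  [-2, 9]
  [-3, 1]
A ⊗ B =
  [0, 4]
  [-6, 5]

Apply the min-plus product entry-by-entry:
  C[0][0] = min over k of (A[0][0] + B[0][0] = 10 + -2 = 8, A[0][1] + B[1][0] = 3 + -3 = 0) = 0 (attained at k = 1)
  C[0][1] = min over k of (A[0][0] + B[0][1] = 10 + 9 = 19, A[0][1] + B[1][1] = 3 + 1 = 4) = 4 (attained at k = 1)
  C[1][0] = min over k of (A[1][0] + B[0][0] = -4 + -2 = -6, A[1][1] + B[1][0] = 5 + -3 = 2) = -6 (attained at k = 0)
  C[1][1] = min over k of (A[1][0] + B[0][1] = -4 + 9 = 5, A[1][1] + B[1][1] = 5 + 1 = 6) = 5 (attained at k = 0)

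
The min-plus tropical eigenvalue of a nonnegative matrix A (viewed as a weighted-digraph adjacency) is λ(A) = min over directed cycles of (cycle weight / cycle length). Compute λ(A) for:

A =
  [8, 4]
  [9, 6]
λ(A) = 6

Enumerate directed cycles and compute their means (weight / length). Sample:
  cycle 0 → 0: weight = 8, length = 1, mean = 8/1 ≈ 8.000
  cycle 1 → 1: weight = 6, length = 1, mean = 6/1 ≈ 6.000
  cycle 0 → 1 → 0: weight = 13, length = 2, mean = 13/2 ≈ 6.500
  cycle 1 → 0 → 1: weight = 13, length = 2, mean = 13/2 ≈ 6.500
Minimum mean = 6.000, attained e.g. along the cycle 1 → 1 with weight 6 and length 1. So λ(A) = 6/1 = 6.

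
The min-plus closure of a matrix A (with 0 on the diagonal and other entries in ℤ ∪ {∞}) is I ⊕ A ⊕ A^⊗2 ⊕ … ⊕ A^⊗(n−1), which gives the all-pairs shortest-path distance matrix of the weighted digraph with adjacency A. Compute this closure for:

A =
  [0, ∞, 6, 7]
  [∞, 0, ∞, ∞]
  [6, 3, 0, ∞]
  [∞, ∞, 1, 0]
Closure =
  [0, 9, 6, 7]
  [∞, 0, ∞, ∞]
  [6, 3, 0, 13]
  [7, 4, 1, 0]

This is the Floyd-Warshall all-pairs shortest-path computation. For each intermediate vertex k = 0, 1, …, 3, update dist[i][j] ← min(dist[i][j], dist[i][k] + dist[k][j]). The final matrix gives, for each (i, j), the minimum total weight of any directed path from i to j (possibly empty when i = j).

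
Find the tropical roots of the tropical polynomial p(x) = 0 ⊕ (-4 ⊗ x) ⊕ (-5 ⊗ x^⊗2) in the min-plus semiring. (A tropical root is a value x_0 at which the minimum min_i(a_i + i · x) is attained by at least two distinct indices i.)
Roots: {1, 4}

Each tropical root is a break point of the lower envelope of the lines y = a_i + i · x (there are 3 lines, with slopes 0, 1, ..., 2). Only the lines that attain the minimum somewhere contribute to roots; other lines are dominated. Here the surviving (envelope) indices are i = 2, i = 1, i = 0.
Intersections between consecutive envelope lines give the roots: for adjacent envelope indices i < j the intersection is x = (a_i − a_j) / (j − i). Reading off the sorted break points: {1, 4}.
Verification: at each break x_0, at least two indices attain the minimum of min_i(a_i + i · x_0).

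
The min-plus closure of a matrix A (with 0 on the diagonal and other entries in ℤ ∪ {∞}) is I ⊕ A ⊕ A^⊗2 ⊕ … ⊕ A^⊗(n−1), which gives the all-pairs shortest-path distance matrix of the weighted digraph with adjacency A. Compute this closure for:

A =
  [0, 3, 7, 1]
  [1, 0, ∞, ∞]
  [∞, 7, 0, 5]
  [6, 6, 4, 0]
Closure =
  [0, 3, 5, 1]
  [1, 0, 6, 2]
  [8, 7, 0, 5]
  [6, 6, 4, 0]

This is the Floyd-Warshall all-pairs shortest-path computation. For each intermediate vertex k = 0, 1, …, 3, update dist[i][j] ← min(dist[i][j], dist[i][k] + dist[k][j]). The final matrix gives, for each (i, j), the minimum total weight of any directed path from i to j (possibly empty when i = j).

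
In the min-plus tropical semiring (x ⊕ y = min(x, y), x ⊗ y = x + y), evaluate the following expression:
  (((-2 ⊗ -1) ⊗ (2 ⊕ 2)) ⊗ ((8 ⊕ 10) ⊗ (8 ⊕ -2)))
(((-2 ⊗ -1) ⊗ (2 ⊕ 2)) ⊗ ((8 ⊕ 10) ⊗ (8 ⊕ -2))) = 5

Expand innermost to outermost. Recall ⊕ takes the minimum of its arguments and ⊗ takes their sum. Working out the expression (((-2 ⊗ -1) ⊗ (2 ⊕ 2)) ⊗ ((8 ⊕ 10) ⊗ (8 ⊕ -2))) gives 5.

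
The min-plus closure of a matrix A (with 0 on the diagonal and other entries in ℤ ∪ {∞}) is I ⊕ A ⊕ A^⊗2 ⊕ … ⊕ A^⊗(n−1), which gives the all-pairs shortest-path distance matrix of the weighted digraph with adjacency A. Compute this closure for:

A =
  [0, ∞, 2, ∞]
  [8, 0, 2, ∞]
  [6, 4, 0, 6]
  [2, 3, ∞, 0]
Closure =
  [0, 6, 2, 8]
  [8, 0, 2, 8]
  [6, 4, 0, 6]
  [2, 3, 4, 0]

This is the Floyd-Warshall all-pairs shortest-path computation. For each intermediate vertex k = 0, 1, …, 3, update dist[i][j] ← min(dist[i][j], dist[i][k] + dist[k][j]). The final matrix gives, for each (i, j), the minimum total weight of any directed path from i to j (possibly empty when i = j).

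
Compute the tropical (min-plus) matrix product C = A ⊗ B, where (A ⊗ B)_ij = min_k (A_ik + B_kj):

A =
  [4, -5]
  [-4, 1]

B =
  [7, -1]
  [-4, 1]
A ⊗ B =
  [-9, -4]
  [-3, -5]

Apply the min-plus product entry-by-entry:
  C[0][0] = min over k of (A[0][0] + B[0][0] = 4 + 7 = 11, A[0][1] + B[1][0] = -5 + -4 = -9) = -9 (attained at k = 1)
  C[0][1] = min over k of (A[0][0] + B[0][1] = 4 + -1 = 3, A[0][1] + B[1][1] = -5 + 1 = -4) = -4 (attained at k = 1)
  C[1][0] = min over k of (A[1][0] + B[0][0] = -4 + 7 = 3, A[1][1] + B[1][0] = 1 + -4 = -3) = -3 (attained at k = 1)
  C[1][1] = min over k of (A[1][0] + B[0][1] = -4 + -1 = -5, A[1][1] + B[1][1] = 1 + 1 = 2) = -5 (attained at k = 0)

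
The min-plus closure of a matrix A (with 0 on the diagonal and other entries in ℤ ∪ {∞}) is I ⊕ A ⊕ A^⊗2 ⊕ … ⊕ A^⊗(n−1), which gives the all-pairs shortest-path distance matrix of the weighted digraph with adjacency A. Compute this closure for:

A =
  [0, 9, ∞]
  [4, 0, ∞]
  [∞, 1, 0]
Closure =
  [0, 9, ∞]
  [4, 0, ∞]
  [5, 1, 0]

This is the Floyd-Warshall all-pairs shortest-path computation. For each intermediate vertex k = 0, 1, …, 2, update dist[i][j] ← min(dist[i][j], dist[i][k] + dist[k][j]). The final matrix gives, for each (i, j), the minimum total weight of any directed path from i to j (possibly empty when i = j).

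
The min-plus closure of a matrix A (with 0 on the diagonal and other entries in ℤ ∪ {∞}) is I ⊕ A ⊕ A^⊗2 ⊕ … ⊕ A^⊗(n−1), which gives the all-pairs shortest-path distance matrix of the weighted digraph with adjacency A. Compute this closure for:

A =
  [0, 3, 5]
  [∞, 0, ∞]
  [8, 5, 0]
Closure =
  [0, 3, 5]
  [∞, 0, ∞]
  [8, 5, 0]

This is the Floyd-Warshall all-pairs shortest-path computation. For each intermediate vertex k = 0, 1, …, 2, update dist[i][j] ← min(dist[i][j], dist[i][k] + dist[k][j]). The final matrix gives, for each (i, j), the minimum total weight of any directed path from i to j (possibly empty when i = j).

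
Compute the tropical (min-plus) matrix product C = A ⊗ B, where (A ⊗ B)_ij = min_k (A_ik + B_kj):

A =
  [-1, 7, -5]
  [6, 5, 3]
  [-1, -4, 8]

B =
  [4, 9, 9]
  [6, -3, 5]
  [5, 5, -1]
A ⊗ B =
  [0, 0, -6]
  [8, 2, 2]
  [2, -7, 1]

Apply the min-plus product entry-by-entry:
  C[0][0] = min over k of (A[0][0] + B[0][0] = -1 + 4 = 3, A[0][1] + B[1][0] = 7 + 6 = 13, A[0][2] + B[2][0] = -5 + 5 = 0) = 0 (attained at k = 2)
  C[0][1] = min over k of (A[0][0] + B[0][1] = -1 + 9 = 8, A[0][1] + B[1][1] = 7 + -3 = 4, A[0][2] + B[2][1] = -5 + 5 = 0) = 0 (attained at k = 2)
  C[0][2] = min over k of (A[0][0] + B[0][2] = -1 + 9 = 8, A[0][1] + B[1][2] = 7 + 5 = 12, A[0][2] + B[2][2] = -5 + -1 = -6) = -6 (attained at k = 2)
  C[1][0] = min over k of (A[1][0] + B[0][0] = 6 + 4 = 10, A[1][1] + B[1][0] = 5 + 6 = 11, A[1][2] + B[2][0] = 3 + 5 = 8) = 8 (attained at k = 2)
  C[1][1] = min over k of (A[1][0] + B[0][1] = 6 + 9 = 15, A[1][1] + B[1][1] = 5 + -3 = 2, A[1][2] + B[2][1] = 3 + 5 = 8) = 2 (attained at k = 1)
  C[1][2] = min over k of (A[1][0] + B[0][2] = 6 + 9 = 15, A[1][1] + B[1][2] = 5 + 5 = 10, A[1][2] + B[2][2] = 3 + -1 = 2) = 2 (attained at k = 2)
  C[2][0] = min over k of (A[2][0] + B[0][0] = -1 + 4 = 3, A[2][1] + B[1][0] = -4 + 6 = 2, A[2][2] + B[2][0] = 8 + 5 = 13) = 2 (attained at k = 1)
  C[2][1] = min over k of (A[2][0] + B[0][1] = -1 + 9 = 8, A[2][1] + B[1][1] = -4 + -3 = -7, A[2][2] + B[2][1] = 8 + 5 = 13) = -7 (attained at k = 1)
  C[2][2] = min over k of (A[2][0] + B[0][2] = -1 + 9 = 8, A[2][1] + B[1][2] = -4 + 5 = 1, A[2][2] + B[2][2] = 8 + -1 = 7) = 1 (attained at k = 1)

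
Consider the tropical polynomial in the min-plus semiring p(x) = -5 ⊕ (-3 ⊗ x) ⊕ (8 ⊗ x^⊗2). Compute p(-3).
p(-3) = -6

A tropical monomial a ⊗ x^⊗i evaluates to a + i · x. Evaluating each term at x = -3:
  Term 0 contributes -5 + 0 · -3 = -5
  Term 1 contributes -3 + 1 · -3 = -6
  Term 2 contributes 8 + 2 · -3 = 2
p(-3) = ⊕ of these = min[-5, -6, 2] = -6.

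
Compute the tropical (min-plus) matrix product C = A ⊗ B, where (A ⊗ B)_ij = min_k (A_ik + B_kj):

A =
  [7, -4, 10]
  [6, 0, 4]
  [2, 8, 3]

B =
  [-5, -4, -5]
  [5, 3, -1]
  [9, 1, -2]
A ⊗ B =
  [1, -1, -5]
  [1, 2, -1]
  [-3, -2, -3]

Apply the min-plus product entry-by-entry:
  C[0][0] = min over k of (A[0][0] + B[0][0] = 7 + -5 = 2, A[0][1] + B[1][0] = -4 + 5 = 1, A[0][2] + B[2][0] = 10 + 9 = 19) = 1 (attained at k = 1)
  C[0][1] = min over k of (A[0][0] + B[0][1] = 7 + -4 = 3, A[0][1] + B[1][1] = -4 + 3 = -1, A[0][2] + B[2][1] = 10 + 1 = 11) = -1 (attained at k = 1)
  C[0][2] = min over k of (A[0][0] + B[0][2] = 7 + -5 = 2, A[0][1] + B[1][2] = -4 + -1 = -5, A[0][2] + B[2][2] = 10 + -2 = 8) = -5 (attained at k = 1)
  C[1][0] = min over k of (A[1][0] + B[0][0] = 6 + -5 = 1, A[1][1] + B[1][0] = 0 + 5 = 5, A[1][2] + B[2][0] = 4 + 9 = 13) = 1 (attained at k = 0)
  C[1][1] = min over k of (A[1][0] + B[0][1] = 6 + -4 = 2, A[1][1] + B[1][1] = 0 + 3 = 3, A[1][2] + B[2][1] = 4 + 1 = 5) = 2 (attained at k = 0)
  C[1][2] = min over k of (A[1][0] + B[0][2] = 6 + -5 = 1, A[1][1] + B[1][2] = 0 + -1 = -1, A[1][2] + B[2][2] = 4 + -2 = 2) = -1 (attained at k = 1)
  C[2][0] = min over k of (A[2][0] + B[0][0] = 2 + -5 = -3, A[2][1] + B[1][0] = 8 + 5 = 13, A[2][2] + B[2][0] = 3 + 9 = 12) = -3 (attained at k = 0)
  C[2][1] = min over k of (A[2][0] + B[0][1] = 2 + -4 = -2, A[2][1] + B[1][1] = 8 + 3 = 11, A[2][2] + B[2][1] = 3 + 1 = 4) = -2 (attained at k = 0)
  C[2][2] = min over k of (A[2][0] + B[0][2] = 2 + -5 = -3, A[2][1] + B[1][2] = 8 + -1 = 7, A[2][2] + B[2][2] = 3 + -2 = 1) = -3 (attained at k = 0)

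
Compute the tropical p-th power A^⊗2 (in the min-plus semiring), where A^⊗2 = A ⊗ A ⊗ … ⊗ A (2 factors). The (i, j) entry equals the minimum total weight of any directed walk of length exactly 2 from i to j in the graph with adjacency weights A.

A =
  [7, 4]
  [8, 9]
A^⊗2 =
  [12, 11]
  [15, 12]

Each entry (A^⊗2)_ij equals the minimum over all length-2 walks i = v_0 → v_1 → … → v_2 = j of Σ_t A[v_t][v_{t+1}]. For example, for (i, j) = (0, 1) we minimise over 2 possible intermediate vertex sequences; the minimum is 11, attained along the walk 0 → 0 → 1.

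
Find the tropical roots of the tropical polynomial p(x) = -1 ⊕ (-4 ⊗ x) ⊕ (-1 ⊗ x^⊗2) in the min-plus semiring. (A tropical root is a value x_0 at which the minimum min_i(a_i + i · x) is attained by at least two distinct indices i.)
Roots: {-3, 3}

Each tropical root is a break point of the lower envelope of the lines y = a_i + i · x (there are 3 lines, with slopes 0, 1, ..., 2). Only the lines that attain the minimum somewhere contribute to roots; other lines are dominated. Here the surviving (envelope) indices are i = 2, i = 1, i = 0.
Intersections between consecutive envelope lines give the roots: for adjacent envelope indices i < j the intersection is x = (a_i − a_j) / (j − i). Reading off the sorted break points: {-3, 3}.
Verification: at each break x_0, at least two indices attain the minimum of min_i(a_i + i · x_0).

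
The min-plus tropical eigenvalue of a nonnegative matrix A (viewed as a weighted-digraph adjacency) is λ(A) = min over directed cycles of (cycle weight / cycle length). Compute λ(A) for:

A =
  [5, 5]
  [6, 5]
λ(A) = 5

Enumerate directed cycles and compute their means (weight / length). Sample:
  cycle 0 → 0: weight = 5, length = 1, mean = 5/1 ≈ 5.000
  cycle 1 → 1: weight = 5, length = 1, mean = 5/1 ≈ 5.000
  cycle 0 → 1 → 0: weight = 11, length = 2, mean = 11/2 ≈ 5.500
  cycle 1 → 0 → 1: weight = 11, length = 2, mean = 11/2 ≈ 5.500
Minimum mean = 5.000, attained e.g. along the cycle 0 → 0 with weight 5 and length 1. So λ(A) = 5/1 = 5.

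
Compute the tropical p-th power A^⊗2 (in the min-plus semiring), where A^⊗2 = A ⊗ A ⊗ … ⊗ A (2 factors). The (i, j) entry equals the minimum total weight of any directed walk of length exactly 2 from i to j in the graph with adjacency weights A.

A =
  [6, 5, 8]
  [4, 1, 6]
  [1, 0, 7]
A^⊗2 =
  [9, 6, 11]
  [5, 2, 7]
  [4, 1, 6]

Each entry (A^⊗2)_ij equals the minimum over all length-2 walks i = v_0 → v_1 → … → v_2 = j of Σ_t A[v_t][v_{t+1}]. For example, for (i, j) = (0, 2) we minimise over 3 possible intermediate vertex sequences; the minimum is 11, attained along the walk 0 → 1 → 2.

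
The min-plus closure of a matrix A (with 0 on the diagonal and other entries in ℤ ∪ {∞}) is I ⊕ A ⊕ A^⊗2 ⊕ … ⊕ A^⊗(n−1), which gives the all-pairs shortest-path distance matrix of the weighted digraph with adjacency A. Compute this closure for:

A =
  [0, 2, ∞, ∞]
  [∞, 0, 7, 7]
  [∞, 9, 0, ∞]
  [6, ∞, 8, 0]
Closure =
  [0, 2, 9, 9]
  [13, 0, 7, 7]
  [22, 9, 0, 16]
  [6, 8, 8, 0]

This is the Floyd-Warshall all-pairs shortest-path computation. For each intermediate vertex k = 0, 1, …, 3, update dist[i][j] ← min(dist[i][j], dist[i][k] + dist[k][j]). The final matrix gives, for each (i, j), the minimum total weight of any directed path from i to j (possibly empty when i = j).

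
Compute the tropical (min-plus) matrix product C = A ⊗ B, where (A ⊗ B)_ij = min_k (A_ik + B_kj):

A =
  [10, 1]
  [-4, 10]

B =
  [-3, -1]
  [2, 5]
A ⊗ B =
  [3, 6]
  [-7, -5]

Apply the min-plus product entry-by-entry:
  C[0][0] = min over k of (A[0][0] + B[0][0] = 10 + -3 = 7, A[0][1] + B[1][0] = 1 + 2 = 3) = 3 (attained at k = 1)
  C[0][1] = min over k of (A[0][0] + B[0][1] = 10 + -1 = 9, A[0][1] + B[1][1] = 1 + 5 = 6) = 6 (attained at k = 1)
  C[1][0] = min over k of (A[1][0] + B[0][0] = -4 + -3 = -7, A[1][1] + B[1][0] = 10 + 2 = 12) = -7 (attained at k = 0)
  C[1][1] = min over k of (A[1][0] + B[0][1] = -4 + -1 = -5, A[1][1] + B[1][1] = 10 + 5 = 15) = -5 (attained at k = 0)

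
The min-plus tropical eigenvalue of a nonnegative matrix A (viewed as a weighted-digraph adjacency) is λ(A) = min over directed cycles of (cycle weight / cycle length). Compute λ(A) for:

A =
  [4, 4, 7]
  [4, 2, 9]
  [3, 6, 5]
λ(A) = 2

Enumerate directed cycles and compute their means (weight / length). Sample:
  cycle 0 → 0: weight = 4, length = 1, mean = 4/1 ≈ 4.000
  cycle 1 → 1: weight = 2, length = 1, mean = 2/1 ≈ 2.000
  cycle 2 → 2: weight = 5, length = 1, mean = 5/1 ≈ 5.000
  cycle 0 → 1 → 0: weight = 8, length = 2, mean = 8/2 ≈ 4.000
  cycle 0 → 2 → 0: weight = 10, length = 2, mean = 10/2 ≈ 5.000
  cycle 1 → 0 → 1: weight = 8, length = 2, mean = 8/2 ≈ 4.000
Minimum mean = 2.000, attained e.g. along the cycle 1 → 1 with weight 2 and length 1. So λ(A) = 2/1 = 2.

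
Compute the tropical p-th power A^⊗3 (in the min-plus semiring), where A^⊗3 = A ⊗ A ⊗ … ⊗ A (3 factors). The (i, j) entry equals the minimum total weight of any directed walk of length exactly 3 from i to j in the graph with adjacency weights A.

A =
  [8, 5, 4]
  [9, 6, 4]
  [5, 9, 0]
A^⊗3 =
  [9, 13, 4]
  [9, 13, 4]
  [5, 9, 0]

Each entry (A^⊗3)_ij equals the minimum over all length-3 walks i = v_0 → v_1 → … → v_3 = j of Σ_t A[v_t][v_{t+1}]. For example, for (i, j) = (0, 2) we minimise over 9 possible intermediate vertex sequences; the minimum is 4, attained along the walk 0 → 2 → 2 → 2.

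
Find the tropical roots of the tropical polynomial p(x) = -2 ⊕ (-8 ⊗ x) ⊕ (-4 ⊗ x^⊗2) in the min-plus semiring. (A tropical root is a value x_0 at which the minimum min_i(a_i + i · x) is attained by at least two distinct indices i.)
Roots: {-4, 6}

Each tropical root is a break point of the lower envelope of the lines y = a_i + i · x (there are 3 lines, with slopes 0, 1, ..., 2). Only the lines that attain the minimum somewhere contribute to roots; other lines are dominated. Here the surviving (envelope) indices are i = 2, i = 1, i = 0.
Intersections between consecutive envelope lines give the roots: for adjacent envelope indices i < j the intersection is x = (a_i − a_j) / (j − i). Reading off the sorted break points: {-4, 6}.
Verification: at each break x_0, at least two indices attain the minimum of min_i(a_i + i · x_0).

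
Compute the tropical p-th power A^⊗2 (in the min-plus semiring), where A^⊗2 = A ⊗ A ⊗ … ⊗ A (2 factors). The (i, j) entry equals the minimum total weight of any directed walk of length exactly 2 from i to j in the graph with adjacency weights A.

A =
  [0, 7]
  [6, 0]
A^⊗2 =
  [0, 7]
  [6, 0]

Each entry (A^⊗2)_ij equals the minimum over all length-2 walks i = v_0 → v_1 → … → v_2 = j of Σ_t A[v_t][v_{t+1}]. For example, for (i, j) = (0, 1) we minimise over 2 possible intermediate vertex sequences; the minimum is 7, attained along the walk 0 → 0 → 1.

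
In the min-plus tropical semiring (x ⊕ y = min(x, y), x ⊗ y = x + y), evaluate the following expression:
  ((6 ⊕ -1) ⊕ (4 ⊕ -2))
((6 ⊕ -1) ⊕ (4 ⊕ -2)) = -2

Expand innermost to outermost. Recall ⊕ takes the minimum of its arguments and ⊗ takes their sum. Working out the expression ((6 ⊕ -1) ⊕ (4 ⊕ -2)) gives -2.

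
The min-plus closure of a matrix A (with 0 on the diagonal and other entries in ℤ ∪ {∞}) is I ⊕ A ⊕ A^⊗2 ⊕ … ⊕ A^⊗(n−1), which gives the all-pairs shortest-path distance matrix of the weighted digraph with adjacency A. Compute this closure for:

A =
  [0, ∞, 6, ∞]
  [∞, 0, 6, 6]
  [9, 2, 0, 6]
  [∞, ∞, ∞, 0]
Closure =
  [0, 8, 6, 12]
  [15, 0, 6, 6]
  [9, 2, 0, 6]
  [∞, ∞, ∞, 0]

This is the Floyd-Warshall all-pairs shortest-path computation. For each intermediate vertex k = 0, 1, …, 3, update dist[i][j] ← min(dist[i][j], dist[i][k] + dist[k][j]). The final matrix gives, for each (i, j), the minimum total weight of any directed path from i to j (possibly empty when i = j).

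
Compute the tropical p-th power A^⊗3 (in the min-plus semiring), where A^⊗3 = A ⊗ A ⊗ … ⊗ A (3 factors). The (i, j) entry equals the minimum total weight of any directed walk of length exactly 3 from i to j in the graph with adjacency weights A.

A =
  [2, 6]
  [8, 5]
A^⊗3 =
  [6, 10]
  [12, 15]

Each entry (A^⊗3)_ij equals the minimum over all length-3 walks i = v_0 → v_1 → … → v_3 = j of Σ_t A[v_t][v_{t+1}]. For example, for (i, j) = (0, 1) we minimise over 4 possible intermediate vertex sequences; the minimum is 10, attained along the walk 0 → 0 → 0 → 1.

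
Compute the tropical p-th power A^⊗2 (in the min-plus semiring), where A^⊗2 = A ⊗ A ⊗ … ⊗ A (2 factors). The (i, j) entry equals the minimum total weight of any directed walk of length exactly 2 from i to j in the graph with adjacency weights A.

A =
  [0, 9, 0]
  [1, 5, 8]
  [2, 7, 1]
A^⊗2 =
  [0, 7, 0]
  [1, 10, 1]
  [2, 8, 2]

Each entry (A^⊗2)_ij equals the minimum over all length-2 walks i = v_0 → v_1 → … → v_2 = j of Σ_t A[v_t][v_{t+1}]. For example, for (i, j) = (0, 2) we minimise over 3 possible intermediate vertex sequences; the minimum is 0, attained along the walk 0 → 0 → 2.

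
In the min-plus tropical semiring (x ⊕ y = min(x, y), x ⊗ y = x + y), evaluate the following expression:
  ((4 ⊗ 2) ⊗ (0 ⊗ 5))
((4 ⊗ 2) ⊗ (0 ⊗ 5)) = 11

Expand innermost to outermost. Recall ⊕ takes the minimum of its arguments and ⊗ takes their sum. Working out the expression ((4 ⊗ 2) ⊗ (0 ⊗ 5)) gives 11.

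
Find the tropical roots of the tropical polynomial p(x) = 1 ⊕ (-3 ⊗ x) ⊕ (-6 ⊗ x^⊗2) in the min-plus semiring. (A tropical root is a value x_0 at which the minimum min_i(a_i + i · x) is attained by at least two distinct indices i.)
Roots: {3, 4}

Each tropical root is a break point of the lower envelope of the lines y = a_i + i · x (there are 3 lines, with slopes 0, 1, ..., 2). Only the lines that attain the minimum somewhere contribute to roots; other lines are dominated. Here the surviving (envelope) indices are i = 2, i = 1, i = 0.
Intersections between consecutive envelope lines give the roots: for adjacent envelope indices i < j the intersection is x = (a_i − a_j) / (j − i). Reading off the sorted break points: {3, 4}.
Verification: at each break x_0, at least two indices attain the minimum of min_i(a_i + i · x_0).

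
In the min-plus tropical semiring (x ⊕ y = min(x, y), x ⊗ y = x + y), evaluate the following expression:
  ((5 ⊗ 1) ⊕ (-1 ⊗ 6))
((5 ⊗ 1) ⊕ (-1 ⊗ 6)) = 5

Expand innermost to outermost. Recall ⊕ takes the minimum of its arguments and ⊗ takes their sum. Working out the expression ((5 ⊗ 1) ⊕ (-1 ⊗ 6)) gives 5.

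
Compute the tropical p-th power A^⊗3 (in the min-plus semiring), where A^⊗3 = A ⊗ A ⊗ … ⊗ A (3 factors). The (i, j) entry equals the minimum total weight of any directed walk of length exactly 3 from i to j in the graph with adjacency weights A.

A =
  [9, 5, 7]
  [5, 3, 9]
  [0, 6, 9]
A^⊗3 =
  [13, 11, 14]
  [11, 9, 15]
  [7, 8, 14]

Each entry (A^⊗3)_ij equals the minimum over all length-3 walks i = v_0 → v_1 → … → v_3 = j of Σ_t A[v_t][v_{t+1}]. For example, for (i, j) = (0, 2) we minimise over 9 possible intermediate vertex sequences; the minimum is 14, attained along the walk 0 → 2 → 0 → 2.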